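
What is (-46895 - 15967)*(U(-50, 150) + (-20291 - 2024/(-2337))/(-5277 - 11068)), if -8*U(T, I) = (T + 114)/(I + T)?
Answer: -4647825787186/63663775 ≈ -73006.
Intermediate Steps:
U(T, I) = -(114 + T)/(8*(I + T)) (U(T, I) = -(T + 114)/(8*(I + T)) = -(114 + T)/(8*(I + T)))
(-46895 - 15967)*(U(-50, 150) + (-20291 - 2024/(-2337))/(-5277 - 11068)) = (-46895 - 15967)*((-114 - 1*(-50))/(8*(150 - 50)) + (-20291 - 2024/(-2337))/(-5277 - 11068)) = -62862*((1/8)*(-114 + 50)/100 + (-20291 - 2024*(-1/2337))/(-16345)) = -62862*((1/8)*(1/100)*(-64) + (-20291 + 2024/2337)*(-1/16345)) = -62862*(-2/25 - 47418043/2337*(-1/16345)) = -62862*(-2/25 + 47418043/38198265) = -62862*221810909/190991325 = -4647825787186/63663775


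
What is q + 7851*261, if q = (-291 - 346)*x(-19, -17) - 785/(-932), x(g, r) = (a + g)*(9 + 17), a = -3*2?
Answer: 2295666837/932 ≈ 2.4632e+6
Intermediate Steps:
a = -6
x(g, r) = -156 + 26*g (x(g, r) = (-6 + g)*(9 + 17) = (-6 + g)*26 = -156 + 26*g)
q = 385895385/932 (q = (-291 - 346)*(-156 + 26*(-19)) - 785/(-932) = -637*(-156 - 494) - 785*(-1/932) = -637*(-650) + 785/932 = 414050 + 785/932 = 385895385/932 ≈ 4.1405e+5)
q + 7851*261 = 385895385/932 + 7851*261 = 385895385/932 + 2049111 = 2295666837/932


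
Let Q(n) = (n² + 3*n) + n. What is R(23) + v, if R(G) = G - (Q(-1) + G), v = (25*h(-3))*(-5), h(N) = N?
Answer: 378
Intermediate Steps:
Q(n) = n² + 4*n
v = 375 (v = (25*(-3))*(-5) = -75*(-5) = 375)
R(G) = 3 (R(G) = G - (-(4 - 1) + G) = G - (-1*3 + G) = G - (-3 + G) = G + (3 - G) = 3)
R(23) + v = 3 + 375 = 378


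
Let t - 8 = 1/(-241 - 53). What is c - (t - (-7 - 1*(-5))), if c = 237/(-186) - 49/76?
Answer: -4126729/346332 ≈ -11.916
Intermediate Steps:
t = 2351/294 (t = 8 + 1/(-241 - 53) = 8 + 1/(-294) = 8 - 1/294 = 2351/294 ≈ 7.9966)
c = -4521/2356 (c = 237*(-1/186) - 49*1/76 = -79/62 - 49/76 = -4521/2356 ≈ -1.9189)
c - (t - (-7 - 1*(-5))) = -4521/2356 - (2351/294 - (-7 - 1*(-5))) = -4521/2356 - (2351/294 - (-7 + 5)) = -4521/2356 - (2351/294 - 1*(-2)) = -4521/2356 - (2351/294 + 2) = -4521/2356 - 1*2939/294 = -4521/2356 - 2939/294 = -4126729/346332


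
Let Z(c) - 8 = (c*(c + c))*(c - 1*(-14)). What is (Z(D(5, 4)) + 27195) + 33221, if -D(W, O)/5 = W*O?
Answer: -1659576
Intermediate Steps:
D(W, O) = -5*O*W (D(W, O) = -5*W*O = -5*O*W)
Z(c) = 8 + 2*c**2*(14 + c) (Z(c) = 8 + (c*(c + c))*(c - 1*(-14)) = 8 + (c*(2*c))*(c + 14) = 8 + (2*c**2)*(14 + c) = 8 + 2*c**2*(14 + c))
(Z(D(5, 4)) + 27195) + 33221 = ((8 + 2*(-5*4*5)**3 + 28*(-5*4*5)**2) + 27195) + 33221 = ((8 + 2*(-100)**3 + 28*(-100)**2) + 27195) + 33221 = ((8 + 2*(-1000000) + 28*10000) + 27195) + 33221 = ((8 - 2000000 + 280000) + 27195) + 33221 = (-1719992 + 27195) + 33221 = -1692797 + 33221 = -1659576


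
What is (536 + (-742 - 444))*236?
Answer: -153400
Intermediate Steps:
(536 + (-742 - 444))*236 = (536 - 1186)*236 = -650*236 = -153400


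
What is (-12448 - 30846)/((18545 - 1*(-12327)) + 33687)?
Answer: -43294/64559 ≈ -0.67061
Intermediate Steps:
(-12448 - 30846)/((18545 - 1*(-12327)) + 33687) = -43294/((18545 + 12327) + 33687) = -43294/(30872 + 33687) = -43294/64559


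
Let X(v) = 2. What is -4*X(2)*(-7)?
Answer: 56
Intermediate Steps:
-4*X(2)*(-7) = -4*2*(-7) = -8*(-7) = 56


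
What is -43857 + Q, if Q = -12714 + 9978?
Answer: -46593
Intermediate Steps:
Q = -2736
-43857 + Q = -43857 - 2736 = -46593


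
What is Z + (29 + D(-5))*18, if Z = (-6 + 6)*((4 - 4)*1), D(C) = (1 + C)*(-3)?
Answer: 738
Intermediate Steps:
D(C) = -3 - 3*C
Z = 0 (Z = 0*(0*1) = 0*0 = 0)
Z + (29 + D(-5))*18 = 0 + (29 + (-3 - 3*(-5)))*18 = 0 + (29 + (-3 + 15))*18 = 0 + (29 + 12)*18 = 0 + 41*18 = 0 + 738 = 738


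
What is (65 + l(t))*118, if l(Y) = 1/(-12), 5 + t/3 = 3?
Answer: 45961/6 ≈ 7660.2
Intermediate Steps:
t = -6 (t = -15 + 3*3 = -15 + 9 = -6)
l(Y) = -1/12
(65 + l(t))*118 = (65 - 1/12)*118 = (779/12)*118 = 45961/6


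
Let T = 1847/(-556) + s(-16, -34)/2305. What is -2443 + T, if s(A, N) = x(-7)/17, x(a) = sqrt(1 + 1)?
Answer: -1360155/556 + sqrt(2)/39185 ≈ -2446.3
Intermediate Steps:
x(a) = sqrt(2)
s(A, N) = sqrt(2)/17
T = -1847/556 + sqrt(2)/39185 (T = 1847/(-556) + (sqrt(2)/17)/2305 = 1847*(-1/556) + (sqrt(2)/17)*(1/2305) = -1847/556 + sqrt(2)/39185 ≈ -3.3219)
-2443 + T = -2443 + (-1847/556 + sqrt(2)/39185) = -1360155/556 + sqrt(2)/39185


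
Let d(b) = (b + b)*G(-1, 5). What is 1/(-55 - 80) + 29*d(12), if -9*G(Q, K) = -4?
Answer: 41759/135 ≈ 309.33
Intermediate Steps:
G(Q, K) = 4/9 (G(Q, K) = -1/9*(-4) = 4/9)
d(b) = 8*b/9 (d(b) = (b + b)*(4/9) = (2*b)*(4/9) = 8*b/9)
1/(-55 - 80) + 29*d(12) = 1/(-55 - 80) + 29*((8/9)*12) = 1/(-135) + 29*(32/3) = -1/135 + 928/3 = 41759/135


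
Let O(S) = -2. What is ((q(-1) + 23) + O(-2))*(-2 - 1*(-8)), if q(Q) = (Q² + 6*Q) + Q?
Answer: 90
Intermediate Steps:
q(Q) = Q² + 7*Q
((q(-1) + 23) + O(-2))*(-2 - 1*(-8)) = ((-(7 - 1) + 23) - 2)*(-2 - 1*(-8)) = ((-1*6 + 23) - 2)*(-2 + 8) = ((-6 + 23) - 2)*6 = (17 - 2)*6 = 15*6 = 90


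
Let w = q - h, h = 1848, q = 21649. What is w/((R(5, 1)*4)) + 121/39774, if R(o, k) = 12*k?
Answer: 131261797/318192 ≈ 412.52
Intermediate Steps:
w = 19801 (w = 21649 - 1*1848 = 21649 - 1848 = 19801)
w/((R(5, 1)*4)) + 121/39774 = 19801/(((12*1)*4)) + 121/39774 = 19801/((12*4)) + 121*(1/39774) = 19801/48 + 121/39774 = 131261797/318192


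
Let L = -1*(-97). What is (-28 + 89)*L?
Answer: 5917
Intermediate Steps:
L = 97
(-28 + 89)*L = (-28 + 89)*97 = 61*97 = 5917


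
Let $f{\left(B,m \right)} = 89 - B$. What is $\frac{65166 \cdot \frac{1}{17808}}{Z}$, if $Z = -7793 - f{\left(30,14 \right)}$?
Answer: $- \frac{10861}{23304736} \approx -0.00046604$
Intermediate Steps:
$Z = -7852$ ($Z = -7793 - \left(89 - 30\right) = -7793 - 59 = -7852$)
$\frac{65166 \cdot \frac{1}{17808}}{Z} = \frac{65166 \cdot \frac{1}{17808}}{-7852} = 65166 \cdot \frac{1}{17808} \left(- \frac{1}{7852}\right) = \frac{10861}{2968} \left(- \frac{1}{7852}\right) = - \frac{10861}{23304736}$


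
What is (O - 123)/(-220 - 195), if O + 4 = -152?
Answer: 279/415 ≈ 0.67229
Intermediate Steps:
O = -156 (O = -4 - 152 = -156)
(O - 123)/(-220 - 195) = (-156 - 123)/(-220 - 195) = -279/(-415) = -279*(-1/415) = 279/415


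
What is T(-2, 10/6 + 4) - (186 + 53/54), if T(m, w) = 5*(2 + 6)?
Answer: -7937/54 ≈ -146.98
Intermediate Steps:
T(m, w) = 40 (T(m, w) = 5*8 = 40)
T(-2, 10/6 + 4) - (186 + 53/54) = 40 - (186 + 53/54) = 40 - 1*10097/54 = 40 - 10097/54 = -7937/54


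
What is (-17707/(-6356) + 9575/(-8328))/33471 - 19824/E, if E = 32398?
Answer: -4389953286017483/7174993416628968 ≈ -0.61184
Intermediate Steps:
(-17707/(-6356) + 9575/(-8328))/33471 - 19824/E = (-17707/(-6356) + 9575/(-8328))/33471 - 19824/32398 = (-17707*(-1/6356) + 9575*(-1/8328))*(1/33471) - 19824*1/32398 = (17707/6356 - 9575/8328)*(1/33471) - 9912/16199 = (21651299/13233192)*(1/33471) - 9912/16199 = 21651299/442928169432 - 9912/16199 = -4389953286017483/7174993416628968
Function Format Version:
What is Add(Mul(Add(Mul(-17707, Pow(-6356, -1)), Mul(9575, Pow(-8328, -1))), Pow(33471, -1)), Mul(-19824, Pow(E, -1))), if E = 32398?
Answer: Rational(-4389953286017483, 7174993416628968) ≈ -0.61184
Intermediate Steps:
Add(Mul(Add(Mul(-17707, Pow(-6356, -1)), Mul(9575, Pow(-8328, -1))), Pow(33471, -1)), Mul(-19824, Pow(E, -1))) = Add(Mul(Add(Mul(-17707, Pow(-6356, -1)), Mul(9575, Pow(-8328, -1))), Pow(33471, -1)), Mul(-19824, Pow(32398, -1))) = Add(Mul(Add(Mul(-17707, Rational(-1, 6356)), Mul(9575, Rational(-1, 8328))), Rational(1, 33471)), Mul(-19824, Rational(1, 32398))) = Add(Mul(Add(Rational(17707, 6356), Rational(-9575, 8328)), Rational(1, 33471)), Rational(-9912, 16199)) = Add(Mul(Rational(21651299, 13233192), Rational(1, 33471)), Rational(-9912, 16199)) = Add(Rational(21651299, 442928169432), Rational(-9912, 16199)) = Rational(-4389953286017483, 7174993416628968)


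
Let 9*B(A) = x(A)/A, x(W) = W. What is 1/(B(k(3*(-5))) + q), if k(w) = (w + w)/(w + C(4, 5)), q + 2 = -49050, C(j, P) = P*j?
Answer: -9/441467 ≈ -2.0387e-5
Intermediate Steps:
q = -49052 (q = -2 - 49050 = -49052)
k(w) = 2*w/(20 + w) (k(w) = (w + w)/(w + 5*4) = (2*w)/(w + 20) = (2*w)/(20 + w) = 2*w/(20 + w))
B(A) = ⅑ (B(A) = (A/A)/9 = (⅑)*1 = ⅑)
1/(B(k(3*(-5))) + q) = 1/(⅑ - 49052) = 1/(-441467/9) = -9/441467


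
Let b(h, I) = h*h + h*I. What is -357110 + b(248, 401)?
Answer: -196158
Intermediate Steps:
b(h, I) = h² + I*h
-357110 + b(248, 401) = -357110 + 248*(401 + 248) = -357110 + 248*649 = -357110 + 160952 = -196158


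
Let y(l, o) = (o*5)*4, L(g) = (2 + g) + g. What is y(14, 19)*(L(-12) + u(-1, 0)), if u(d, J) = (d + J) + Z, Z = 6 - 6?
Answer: -8740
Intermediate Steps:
Z = 0
L(g) = 2 + 2*g
u(d, J) = J + d (u(d, J) = (d + J) + 0 = (J + d) + 0 = J + d)
y(l, o) = 20*o (y(l, o) = (5*o)*4 = 20*o)
y(14, 19)*(L(-12) + u(-1, 0)) = (20*19)*((2 + 2*(-12)) + (0 - 1)) = 380*((2 - 24) - 1) = 380*(-22 - 1) = 380*(-23) = -8740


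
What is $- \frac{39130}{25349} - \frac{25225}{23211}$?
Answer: $- \frac{1547674955}{588375639} \approx -2.6304$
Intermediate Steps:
$- \frac{39130}{25349} - \frac{25225}{23211} = - \frac{1547674955}{588375639}$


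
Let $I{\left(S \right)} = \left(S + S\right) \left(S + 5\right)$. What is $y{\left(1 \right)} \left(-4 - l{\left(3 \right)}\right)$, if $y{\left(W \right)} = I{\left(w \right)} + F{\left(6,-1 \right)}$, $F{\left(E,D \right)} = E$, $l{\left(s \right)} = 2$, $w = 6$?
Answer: $-828$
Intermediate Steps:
$I{\left(S \right)} = 2 S \left(5 + S\right)$
$y{\left(W \right)} = 138$ ($y{\left(W \right)} = 2 \cdot 6 \left(5 + 6\right) + 6 = 2 \cdot 6 \cdot 11 + 6 = 132 + 6 = 138$)
$y{\left(1 \right)} \left(-4 - l{\left(3 \right)}\right) = 138 \left(-4 - 2\right) = 138 \left(-6\right) = -828$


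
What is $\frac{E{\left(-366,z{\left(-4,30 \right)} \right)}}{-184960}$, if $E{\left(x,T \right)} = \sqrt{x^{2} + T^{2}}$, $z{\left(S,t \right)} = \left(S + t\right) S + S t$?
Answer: $- \frac{\sqrt{46033}}{92480} \approx -0.00232$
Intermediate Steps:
$z{\left(S,t \right)} = S t + S \left(S + t\right)$ ($z{\left(S,t \right)} = S \left(S + t\right) + S t = S t + S \left(S + t\right)$)
$E{\left(x,T \right)} = \sqrt{T^{2} + x^{2}}$
$\frac{E{\left(-366,z{\left(-4,30 \right)} \right)}}{-184960} = \frac{\sqrt{\left(- 4 \left(-4 + 2 \cdot 30\right)\right)^{2} + \left(-366\right)^{2}}}{-184960} = \sqrt{\left(- 4 \left(-4 + 60\right)\right)^{2} + 133956} \left(- \frac{1}{184960}\right) = \sqrt{\left(\left(-4\right) 56\right)^{2} + 133956} \left(- \frac{1}{184960}\right) = \sqrt{\left(-224\right)^{2} + 133956} \left(- \frac{1}{184960}\right) = \sqrt{50176 + 133956} \left(- \frac{1}{184960}\right) = \sqrt{184132} \left(- \frac{1}{184960}\right) = 2 \sqrt{46033} \left(- \frac{1}{184960}\right) = - \frac{\sqrt{46033}}{92480}$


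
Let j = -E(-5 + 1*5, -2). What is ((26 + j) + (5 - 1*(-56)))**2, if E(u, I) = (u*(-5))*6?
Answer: 7569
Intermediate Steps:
E(u, I) = -30*u (E(u, I) = -5*u*6 = -30*u)
j = 0 (j = -(-30)*(-5 + 1*5) = -(-30)*(-5 + 5) = -(-30)*0 = -1*0 = 0)
((26 + j) + (5 - 1*(-56)))**2 = ((26 + 0) + (5 - 1*(-56)))**2 = (26 + (5 + 56))**2 = (26 + 61)**2 = 87**2 = 7569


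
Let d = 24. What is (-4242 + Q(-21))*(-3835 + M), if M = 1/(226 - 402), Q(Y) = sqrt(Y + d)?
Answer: 1431592281/88 - 674961*sqrt(3)/176 ≈ 1.6261e+7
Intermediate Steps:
Q(Y) = sqrt(24 + Y) (Q(Y) = sqrt(Y + 24) = sqrt(24 + Y))
M = -1/176 (M = 1/(-176) = -1/176 ≈ -0.0056818)
(-4242 + Q(-21))*(-3835 + M) = (-4242 + sqrt(24 - 21))*(-3835 - 1/176) = (-4242 + sqrt(3))*(-674961/176) = 1431592281/88 - 674961*sqrt(3)/176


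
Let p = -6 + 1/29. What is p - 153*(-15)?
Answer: 66382/29 ≈ 2289.0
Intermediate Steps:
p = -173/29 (p = -6 + 1/29 = -173/29 ≈ -5.9655)
p - 153*(-15) = -173/29 - 153*(-15) = -173/29 + 2295 = 66382/29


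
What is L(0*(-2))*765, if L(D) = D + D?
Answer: 0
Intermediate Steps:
L(D) = 2*D
L(0*(-2))*765 = (2*(0*(-2)))*765 = (2*0)*765 = 0*765 = 0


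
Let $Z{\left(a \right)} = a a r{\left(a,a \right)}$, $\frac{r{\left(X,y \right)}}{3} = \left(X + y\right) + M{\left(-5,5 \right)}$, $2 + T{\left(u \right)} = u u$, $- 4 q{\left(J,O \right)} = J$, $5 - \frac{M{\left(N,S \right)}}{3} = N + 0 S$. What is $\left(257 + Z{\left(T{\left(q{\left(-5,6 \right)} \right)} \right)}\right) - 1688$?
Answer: $- \frac{2896437}{2048} \approx -1414.3$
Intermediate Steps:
$M{\left(N,S \right)} = 15 - 3 N$ ($M{\left(N,S \right)} = 15 - 3 \left(N + 0 S\right) = 15 - 3 \left(N + 0\right) = 15 - 3 N$)
$q{\left(J,O \right)} = - \frac{J}{4}$
$T{\left(u \right)} = -2 + u^{2}$ ($T{\left(u \right)} = -2 + u u = -2 + u^{2}$)
$r{\left(X,y \right)} = 90 + 3 X + 3 y$ ($r{\left(X,y \right)} = 3 \left(\left(X + y\right) + \left(15 - -15\right)\right) = 3 \left(\left(X + y\right) + \left(15 + 15\right)\right) = 3 \left(\left(X + y\right) + 30\right) = 3 \left(30 + X + y\right) = 90 + 3 X + 3 y$)
$Z{\left(a \right)} = a^{2} \left(90 + 6 a\right)$ ($Z{\left(a \right)} = a a \left(90 + 3 a + 3 a\right) = a^{2} \left(90 + 6 a\right)$)
$\left(257 + Z{\left(T{\left(q{\left(-5,6 \right)} \right)} \right)}\right) - 1688 = \left(257 + 6 \left(-2 + \left(\left(- \frac{1}{4}\right) \left(-5\right)\right)^{2}\right)^{2} \left(15 - \left(2 - \left(\left(- \frac{1}{4}\right) \left(-5\right)\right)^{2}\right)\right)\right) - 1688 = \left(257 + 6 \left(-2 + \left(\frac{5}{4}\right)^{2}\right)^{2} \left(15 - \left(2 - \left(\frac{5}{4}\right)^{2}\right)\right)\right) - 1688 = \left(257 + 6 \left(-2 + \frac{25}{16}\right)^{2} \left(15 + \left(-2 + \frac{25}{16}\right)\right)\right) - 1688 = \left(257 + 6 \left(- \frac{7}{16}\right)^{2} \left(15 - \frac{7}{16}\right)\right) - 1688 = \left(257 + 6 \cdot \frac{49}{256} \cdot \frac{233}{16}\right) - 1688 = \left(257 + \frac{34251}{2048}\right) - 1688 = \frac{560587}{2048} - 1688 = - \frac{2896437}{2048}$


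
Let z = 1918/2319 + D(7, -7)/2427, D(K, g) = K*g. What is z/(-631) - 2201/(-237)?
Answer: 868395598652/93520263279 ≈ 9.2856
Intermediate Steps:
z = 504595/625357 (z = 1918/2319 + (7*(-7))/2427 = 1918*(1/2319) - 49*1/2427 = 1918/2319 - 49/2427 = 504595/625357 ≈ 0.80689)
z/(-631) - 2201/(-237) = (504595/625357)/(-631) - 2201/(-237) = (504595/625357)*(-1/631) - 2201*(-1/237) = -504595/394600267 + 2201/237 = 868395598652/93520263279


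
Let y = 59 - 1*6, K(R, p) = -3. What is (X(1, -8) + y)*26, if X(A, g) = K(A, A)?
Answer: 1300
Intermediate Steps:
X(A, g) = -3
y = 53 (y = 59 - 6 = 53)
(X(1, -8) + y)*26 = (-3 + 53)*26 = 50*26 = 1300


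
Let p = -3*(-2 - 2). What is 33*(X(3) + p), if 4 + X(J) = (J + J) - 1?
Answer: 429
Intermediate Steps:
X(J) = -5 + 2*J (X(J) = -4 + ((J + J) - 1) = -4 + (2*J - 1) = -4 + (-1 + 2*J) = -5 + 2*J)
p = 12 (p = -3*(-4) = 12)
33*(X(3) + p) = 33*((-5 + 2*3) + 12) = 33*((-5 + 6) + 12) = 33*(1 + 12) = 33*13 = 429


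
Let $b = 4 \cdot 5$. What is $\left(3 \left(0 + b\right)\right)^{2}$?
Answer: $3600$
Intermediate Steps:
$b = 20$
$\left(3 \left(0 + b\right)\right)^{2} = \left(3 \left(0 + 20\right)\right)^{2} = \left(3 \cdot 20\right)^{2} = 60^{2} = 3600$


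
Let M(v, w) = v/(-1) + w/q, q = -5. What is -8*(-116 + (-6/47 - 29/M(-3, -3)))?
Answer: 420236/423 ≈ 993.47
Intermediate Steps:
M(v, w) = -v - w/5 (M(v, w) = v/(-1) + w/(-5) = v*(-1) + w*(-⅕) = -v - w/5)
-8*(-116 + (-6/47 - 29/M(-3, -3))) = -8*(-116 + (-6/47 - 29/(-1*(-3) - ⅕*(-3)))) = -8*(-116 + (-6*1/47 - 29/(3 + ⅗))) = -8*(-116 + (-6/47 - 29/18/5)) = -8*(-116 + (-6/47 - 29*5/18)) = -8*(-116 + (-6/47 - 145/18)) = -8*(-116 - 6923/846) = -8*(-105059/846) = 420236/423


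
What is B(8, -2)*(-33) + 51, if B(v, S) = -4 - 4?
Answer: 315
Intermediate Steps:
B(v, S) = -8
B(8, -2)*(-33) + 51 = -8*(-33) + 51 = 264 + 51 = 315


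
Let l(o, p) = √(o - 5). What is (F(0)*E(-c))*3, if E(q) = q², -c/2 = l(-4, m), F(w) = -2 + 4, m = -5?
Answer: -216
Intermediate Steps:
l(o, p) = √(-5 + o)
F(w) = 2
c = -6*I (c = -2*√(-5 - 4) = -6*I ≈ -6.0*I)
(F(0)*E(-c))*3 = (2*(-(-6)*I)²)*3 = (2*(6*I)²)*3 = (2*(-36))*3 = -72*3 = -216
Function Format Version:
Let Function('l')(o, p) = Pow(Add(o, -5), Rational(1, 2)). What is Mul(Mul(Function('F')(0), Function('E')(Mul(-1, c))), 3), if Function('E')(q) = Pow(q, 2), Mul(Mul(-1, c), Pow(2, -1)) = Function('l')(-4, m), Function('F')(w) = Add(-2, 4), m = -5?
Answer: -216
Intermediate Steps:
Function('l')(o, p) = Pow(Add(-5, o), Rational(1, 2))
Function('F')(w) = 2
c = Mul(-6, I) (c = Mul(-2, Pow(Add(-5, -4), Rational(1, 2))) = Mul(-2, Pow(-9, Rational(1, 2))) = Mul(-2, Mul(3, I)) = Mul(-6, I) ≈ Mul(-6.0000, I))
Mul(Mul(Function('F')(0), Function('E')(Mul(-1, c))), 3) = Mul(Mul(2, Pow(Mul(-1, Mul(-6, I)), 2)), 3) = Mul(Mul(2, Pow(Mul(6, I), 2)), 3) = Mul(Mul(2, -36), 3) = Mul(-72, 3) = -216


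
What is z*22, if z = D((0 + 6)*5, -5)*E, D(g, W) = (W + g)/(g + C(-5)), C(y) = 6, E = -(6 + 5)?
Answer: -3025/18 ≈ -168.06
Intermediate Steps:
E = -11 (E = -1*11 = -11)
D(g, W) = (W + g)/(6 + g) (D(g, W) = (W + g)/(g + 6) = (W + g)/(6 + g))
z = -275/36 (z = ((-5 + (0 + 6)*5)/(6 + (0 + 6)*5))*(-11) = ((-5 + 6*5)/(6 + 6*5))*(-11) = ((-5 + 30)/(6 + 30))*(-11) = (25/36)*(-11) = -275/36 ≈ -7.6389)
z*22 = -275/36*22 = -3025/18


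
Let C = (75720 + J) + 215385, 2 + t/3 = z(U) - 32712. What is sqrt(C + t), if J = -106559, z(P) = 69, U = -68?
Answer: sqrt(86611) ≈ 294.30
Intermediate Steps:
t = -97935 (t = -6 + 3*(69 - 32712) = -6 + 3*(-32643) = -6 - 97929 = -97935)
C = 184546 (C = (75720 - 106559) + 215385 = -30839 + 215385 = 184546)
sqrt(C + t) = sqrt(184546 - 97935) = sqrt(86611)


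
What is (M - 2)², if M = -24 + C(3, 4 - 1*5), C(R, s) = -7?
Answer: 1089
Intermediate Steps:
M = -31 (M = -24 - 7 = -31)
(M - 2)² = (-31 - 2)² = (-33)² = 1089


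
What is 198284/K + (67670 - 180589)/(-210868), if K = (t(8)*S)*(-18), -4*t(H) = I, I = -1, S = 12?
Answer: -20902826443/5693436 ≈ -3671.4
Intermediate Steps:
t(H) = 1/4 (t(H) = -1/4*(-1) = 1/4)
K = -54 (K = ((1/4)*12)*(-18) = 3*(-18) = -54)
198284/K + (67670 - 180589)/(-210868) = 198284/(-54) + (67670 - 180589)/(-210868) = 198284*(-1/54) - 112919*(-1/210868) = -99142/27 + 112919/210868 = -20902826443/5693436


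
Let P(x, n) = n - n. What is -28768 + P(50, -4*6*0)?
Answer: -28768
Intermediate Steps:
P(x, n) = 0
-28768 + P(50, -4*6*0) = -28768 + 0 = -28768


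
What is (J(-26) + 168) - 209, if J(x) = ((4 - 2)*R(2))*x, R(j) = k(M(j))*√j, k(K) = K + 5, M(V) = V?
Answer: -41 - 364*√2 ≈ -555.77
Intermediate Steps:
k(K) = 5 + K
R(j) = √j*(5 + j) (R(j) = (5 + j)*√j = √j*(5 + j))
J(x) = 14*x*√2 (J(x) = ((4 - 2)*(√2*(5 + 2)))*x = (2*(√2*7))*x = (2*(7*√2))*x = (14*√2)*x = 14*x*√2)
(J(-26) + 168) - 209 = (14*(-26)*√2 + 168) - 209 = (-364*√2 + 168) - 209 = (168 - 364*√2) - 209 = -41 - 364*√2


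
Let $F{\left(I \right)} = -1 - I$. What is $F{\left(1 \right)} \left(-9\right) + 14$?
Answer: $32$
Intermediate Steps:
$F{\left(1 \right)} \left(-9\right) + 14 = \left(-1 - 1\right) \left(-9\right) + 14 = \left(-2\right) \left(-9\right) + 14 = 18 + 14 = 32$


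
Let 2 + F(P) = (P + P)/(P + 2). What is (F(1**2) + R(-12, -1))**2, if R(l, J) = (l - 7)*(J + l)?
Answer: 543169/9 ≈ 60352.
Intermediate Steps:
R(l, J) = (-7 + l)*(J + l)
F(P) = -2 + 2*P/(2 + P) (F(P) = -2 + (P + P)/(P + 2) = -2 + (2*P)/(2 + P) = -2 + 2*P/(2 + P))
(F(1**2) + R(-12, -1))**2 = (-4/(2 + 1**2) + ((-12)**2 - 7*(-1) - 7*(-12) - 1*(-12)))**2 = (-4/(2 + 1) + (144 + 7 + 84 + 12))**2 = (-4/3 + 247)**2 = (737/3)**2 = 543169/9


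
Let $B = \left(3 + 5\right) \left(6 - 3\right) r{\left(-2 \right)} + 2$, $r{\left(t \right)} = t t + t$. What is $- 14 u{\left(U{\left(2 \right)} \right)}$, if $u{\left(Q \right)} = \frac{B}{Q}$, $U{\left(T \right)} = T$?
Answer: $-350$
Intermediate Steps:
$r{\left(t \right)} = t + t^{2}$ ($r{\left(t \right)} = t^{2} + t = t + t^{2}$)
$B = 50$ ($B = \left(3 + 5\right) \left(6 - 3\right) \left(- 2 \left(1 - 2\right)\right) + 2 = 8 \cdot 3 \left(\left(-2\right) \left(-1\right)\right) + 2 = 24 \cdot 2 + 2 = 48 + 2 = 50$)
$u{\left(Q \right)} = \frac{50}{Q}$
$- 14 u{\left(U{\left(2 \right)} \right)} = - 14 \cdot \frac{50}{2} = - 14 \cdot 50 \cdot \frac{1}{2} = \left(-14\right) 25 = -350$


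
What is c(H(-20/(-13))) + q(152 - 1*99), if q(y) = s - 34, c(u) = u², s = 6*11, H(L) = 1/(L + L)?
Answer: 51369/1600 ≈ 32.106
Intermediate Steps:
H(L) = 1/(2*L)
s = 66
q(y) = 32 (q(y) = 66 - 34 = 32)
c(H(-20/(-13))) + q(152 - 1*99) = (1/(2*((-20/(-13)))))² + 32 = (1/(2*((-20*(-1/13)))))² + 32 = (1/(2*(20/13)))² + 32 = ((½)*(13/20))² + 32 = (13/40)² + 32 = 169/1600 + 32 = 51369/1600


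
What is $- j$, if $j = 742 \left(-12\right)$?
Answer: $8904$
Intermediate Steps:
$j = -8904$
$- j = \left(-1\right) \left(-8904\right) = 8904$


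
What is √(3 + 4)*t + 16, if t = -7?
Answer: 16 - 7*√7 ≈ -2.5203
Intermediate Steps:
√(3 + 4)*t + 16 = √(3 + 4)*(-7) + 16 = √7*(-7) + 16 = -7*√7 + 16 = 16 - 7*√7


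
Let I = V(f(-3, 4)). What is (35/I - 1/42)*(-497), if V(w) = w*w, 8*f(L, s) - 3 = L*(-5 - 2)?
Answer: -34577/18 ≈ -1920.9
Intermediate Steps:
f(L, s) = 3/8 - 7*L/8 (f(L, s) = 3/8 + (L*(-5 - 2))/8 = 3/8 + (L*(-7))/8 = 3/8 + (-7*L)/8 = 3/8 - 7*L/8)
V(w) = w²
I = 9 (I = (3/8 - 7/8*(-3))² = (3/8 + 21/8)² = 3² = 9)
(35/I - 1/42)*(-497) = (35/9 - 1/42)*(-497) = (487/126)*(-497) = -34577/18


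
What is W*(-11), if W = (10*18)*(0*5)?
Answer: 0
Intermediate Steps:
W = 0 (W = 180*0 = 0)
W*(-11) = 0*(-11) = 0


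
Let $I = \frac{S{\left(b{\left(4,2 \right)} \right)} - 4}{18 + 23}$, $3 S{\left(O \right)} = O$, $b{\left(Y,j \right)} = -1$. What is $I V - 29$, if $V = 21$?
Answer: $- \frac{1280}{41} \approx -31.22$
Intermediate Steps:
$S{\left(O \right)} = \frac{O}{3}$
$I = - \frac{13}{123}$ ($I = \frac{\frac{1}{3} \left(-1\right) - 4}{18 + 23} = \frac{- \frac{1}{3} - 4}{41} = \left(- \frac{13}{3}\right) \frac{1}{41} = - \frac{13}{123} \approx -0.10569$)
$I V - 29 = \left(- \frac{13}{123}\right) 21 - 29 = - \frac{91}{41} - 29 = - \frac{1280}{41}$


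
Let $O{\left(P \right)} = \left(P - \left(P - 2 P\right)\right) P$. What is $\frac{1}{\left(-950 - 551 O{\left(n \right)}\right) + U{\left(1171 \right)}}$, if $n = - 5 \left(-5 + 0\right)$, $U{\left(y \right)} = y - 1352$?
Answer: $- \frac{1}{689881} \approx -1.4495 \cdot 10^{-6}$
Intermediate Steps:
$U{\left(y \right)} = -1352 + y$
$n = 25$ ($n = \left(-5\right) \left(-5\right) = 25$)
$O{\left(P \right)} = 2 P^{2}$ ($O{\left(P \right)} = \left(P - - P\right) P = \left(P + P\right) P = 2 P P = 2 P^{2}$)
$\frac{1}{\left(-950 - 551 O{\left(n \right)}\right) + U{\left(1171 \right)}} = \frac{1}{\left(-950 - 551 \cdot 2 \cdot 25^{2}\right) + \left(-1352 + 1171\right)} = \frac{1}{\left(-950 - 551 \cdot 2 \cdot 625\right) - 181} = \frac{1}{\left(-950 - 688750\right) - 181} = \frac{1}{-689700 - 181} = \frac{1}{-689881} = - \frac{1}{689881}$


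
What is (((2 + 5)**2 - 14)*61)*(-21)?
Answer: -44835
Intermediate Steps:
(((2 + 5)**2 - 14)*61)*(-21) = ((7**2 - 14)*61)*(-21) = ((49 - 14)*61)*(-21) = (35*61)*(-21) = 2135*(-21) = -44835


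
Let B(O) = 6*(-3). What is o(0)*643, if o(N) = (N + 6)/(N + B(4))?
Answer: -643/3 ≈ -214.33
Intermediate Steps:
B(O) = -18
o(N) = (6 + N)/(-18 + N) (o(N) = (N + 6)/(N - 18) = (6 + N)/(-18 + N))
o(0)*643 = ((6 + 0)/(-18 + 0))*643 = (6/(-18))*643 = -1/18*6*643 = -⅓*643 = -643/3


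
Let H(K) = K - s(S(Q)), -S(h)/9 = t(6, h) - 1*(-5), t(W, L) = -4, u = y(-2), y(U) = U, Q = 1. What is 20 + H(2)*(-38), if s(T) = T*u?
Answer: 628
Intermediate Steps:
u = -2
S(h) = -9 (S(h) = -9*(-4 - 1*(-5)) = -9*(-4 + 5) = -9*1 = -9)
s(T) = -2*T (s(T) = T*(-2) = -2*T)
H(K) = -18 + K (H(K) = K - (-2)*(-9) = K - 1*18 = K - 18 = -18 + K)
20 + H(2)*(-38) = 20 + (-18 + 2)*(-38) = 20 - 16*(-38) = 20 + 608 = 628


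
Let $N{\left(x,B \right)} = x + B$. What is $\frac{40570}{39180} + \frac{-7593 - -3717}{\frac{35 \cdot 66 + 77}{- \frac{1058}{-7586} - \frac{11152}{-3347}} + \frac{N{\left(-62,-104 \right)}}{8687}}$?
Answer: $- \frac{4745869319928686779}{1031366825462182470} \approx -4.6015$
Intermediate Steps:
$N{\left(x,B \right)} = B + x$
$\frac{40570}{39180} + \frac{-7593 - -3717}{\frac{35 \cdot 66 + 77}{- \frac{1058}{-7586} - \frac{11152}{-3347}} + \frac{N{\left(-62,-104 \right)}}{8687}} = \frac{40570}{39180} + \frac{-7593 - -3717}{\frac{35 \cdot 66 + 77}{- \frac{1058}{-7586} - \frac{11152}{-3347}} + \frac{-104 - 62}{8687}} = 40570 \cdot \frac{1}{39180} + \frac{-7593 + 3717}{\frac{2310 + 77}{\left(-1058\right) \left(- \frac{1}{7586}\right) - - \frac{11152}{3347}} - \frac{166}{8687}} = \frac{4057}{3918} - \frac{3876}{\frac{2387}{\frac{529}{3793} + \frac{11152}{3347}} - \frac{166}{8687}} = \frac{4057}{3918} - \frac{3876}{\frac{2387}{\frac{44070099}{12695171}} - \frac{166}{8687}} = \frac{4057}{3918} - \frac{3876}{2387 \cdot \frac{12695171}{44070099} - \frac{166}{8687}} = \frac{4057}{3918} - \frac{3876}{\frac{30303373177}{44070099} - \frac{166}{8687}} = \frac{4057}{3918} - \frac{3876}{\frac{263238087152165}{382836950013}} = \frac{4057}{3918} - \frac{1483876018250388}{263238087152165} = - \frac{4745869319928686779}{1031366825462182470}$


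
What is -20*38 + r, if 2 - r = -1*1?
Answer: -757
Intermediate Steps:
r = 3 (r = 2 - (-1) = 2 - 1*(-1) = 2 + 1 = 3)
-20*38 + r = -20*38 + 3 = -760 + 3 = -757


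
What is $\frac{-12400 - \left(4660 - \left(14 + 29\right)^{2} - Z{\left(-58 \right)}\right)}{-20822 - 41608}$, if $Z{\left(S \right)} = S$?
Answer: $\frac{15269}{62430} \approx 0.24458$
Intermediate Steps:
$\frac{-12400 - \left(4660 - \left(14 + 29\right)^{2} - Z{\left(-58 \right)}\right)}{-20822 - 41608} = \frac{-12400 - \left(4718 - \left(14 + 29\right)^{2}\right)}{-20822 - 41608} = \frac{-12400 - \left(4718 - 1849\right)}{-62430} = \left(-12400 + \left(\left(1849 - 58\right) - 4660\right)\right) \left(- \frac{1}{62430}\right) = \left(-12400 + \left(1791 - 4660\right)\right) \left(- \frac{1}{62430}\right) = \left(-12400 - 2869\right) \left(- \frac{1}{62430}\right) = \left(-15269\right) \left(- \frac{1}{62430}\right) = \frac{15269}{62430}$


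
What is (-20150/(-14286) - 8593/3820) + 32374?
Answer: 883342487941/27286260 ≈ 32373.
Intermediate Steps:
(-20150/(-14286) - 8593/3820) + 32374 = (-20150*(-1/14286) - 8593*1/3820) + 32374 = (10075/7143 - 8593/3820) + 32374 = -22893299/27286260 + 32374 = 883342487941/27286260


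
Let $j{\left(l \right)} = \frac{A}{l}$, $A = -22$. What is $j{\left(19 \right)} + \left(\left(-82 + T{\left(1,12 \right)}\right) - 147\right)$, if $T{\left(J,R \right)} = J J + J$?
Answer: $- \frac{4335}{19} \approx -228.16$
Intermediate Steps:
$j{\left(l \right)} = - \frac{22}{l}$
$T{\left(J,R \right)} = J + J^{2}$ ($T{\left(J,R \right)} = J^{2} + J = J + J^{2}$)
$j{\left(19 \right)} + \left(\left(-82 + T{\left(1,12 \right)}\right) - 147\right) = - \frac{22}{19} - \left(229 - \left(1 + 1\right)\right) = \left(-22\right) \frac{1}{19} + \left(\left(-82 + 1 \cdot 2\right) - 147\right) = - \frac{22}{19} + \left(\left(-82 + 2\right) - 147\right) = - \frac{22}{19} - 227 = - \frac{4335}{19}$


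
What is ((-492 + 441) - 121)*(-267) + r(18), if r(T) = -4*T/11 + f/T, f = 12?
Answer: 1515298/33 ≈ 45918.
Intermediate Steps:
r(T) = 12/T - 4*T/11 (r(T) = -4*T/11 + 12/T = 12/T - 4*T/11)
((-492 + 441) - 121)*(-267) + r(18) = ((-492 + 441) - 121)*(-267) + (12/18 - 4/11*18) = (-51 - 121)*(-267) + (12*(1/18) - 72/11) = -172*(-267) + (⅔ - 72/11) = 45924 - 194/33 = 1515298/33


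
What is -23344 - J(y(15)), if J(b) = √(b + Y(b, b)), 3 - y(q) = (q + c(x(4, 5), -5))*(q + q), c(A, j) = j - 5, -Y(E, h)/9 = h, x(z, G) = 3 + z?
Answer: -23344 - 14*√6 ≈ -23378.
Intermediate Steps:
Y(E, h) = -9*h
c(A, j) = -5 + j
y(q) = 3 - 2*q*(-10 + q) (y(q) = 3 - (q + (-5 - 5))*(q + q) = 3 - (q - 10)*2*q = 3 - (-10 + q)*2*q = 3 - 2*q*(-10 + q))
J(b) = 2*√2*√(-b) (J(b) = √(b - 9*b) = √(-8*b) = 2*√2*√(-b))
-23344 - J(y(15)) = -23344 - 2*√2*√(-(3 - 2*15² + 20*15)) = -23344 - 2*√2*√(-(3 - 2*225 + 300)) = -23344 - 2*√2*√(-(3 - 450 + 300)) = -23344 - 2*√2*√(-1*(-147)) = -23344 - 2*√2*√147 = -23344 - 2*√2*7*√3 = -23344 - 14*√6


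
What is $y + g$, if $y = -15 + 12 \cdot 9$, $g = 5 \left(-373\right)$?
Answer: $-1772$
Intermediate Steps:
$g = -1865$
$y = 93$ ($y = -15 + 108 = 93$)
$y + g = 93 - 1865 = -1772$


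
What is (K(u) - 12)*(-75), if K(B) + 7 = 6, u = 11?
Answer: 975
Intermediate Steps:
K(B) = -1 (K(B) = -7 + 6 = -1)
(K(u) - 12)*(-75) = (-1 - 12)*(-75) = -13*(-75) = 975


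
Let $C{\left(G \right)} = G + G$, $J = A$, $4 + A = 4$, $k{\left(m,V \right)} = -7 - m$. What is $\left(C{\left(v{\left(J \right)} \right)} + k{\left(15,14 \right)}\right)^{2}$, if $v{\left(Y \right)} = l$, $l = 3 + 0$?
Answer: $256$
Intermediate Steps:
$A = 0$ ($A = -4 + 4 = 0$)
$J = 0$
$l = 3$
$v{\left(Y \right)} = 3$
$C{\left(G \right)} = 2 G$
$\left(C{\left(v{\left(J \right)} \right)} + k{\left(15,14 \right)}\right)^{2} = \left(2 \cdot 3 - 22\right)^{2} = \left(6 - 22\right)^{2} = \left(-16\right)^{2} = 256$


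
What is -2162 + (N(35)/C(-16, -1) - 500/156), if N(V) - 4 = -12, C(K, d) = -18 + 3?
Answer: -422111/195 ≈ -2164.7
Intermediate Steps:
C(K, d) = -15
N(V) = -8 (N(V) = 4 - 12 = -8)
-2162 + (N(35)/C(-16, -1) - 500/156) = -2162 + (-8/(-15) - 500/156) = -2162 + (-8*(-1/15) - 500*1/156) = -2162 + (8/15 - 125/39) = -2162 - 521/195 = -422111/195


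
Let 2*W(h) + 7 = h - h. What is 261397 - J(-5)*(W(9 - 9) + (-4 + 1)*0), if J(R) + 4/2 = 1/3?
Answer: 1568347/6 ≈ 2.6139e+5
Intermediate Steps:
J(R) = -5/3 (J(R) = -2 + 1/3 = -5/3)
W(h) = -7/2 (W(h) = -7/2 + (h - h)/2 = -7/2 + (1/2)*0 = -7/2 + 0 = -7/2)
261397 - J(-5)*(W(9 - 9) + (-4 + 1)*0) = 261397 - (-5)*(-7/2 + (-4 + 1)*0)/3 = 261397 - (-5)*(-7/2 - 3*0)/3 = 261397 - (-5)*(-7/2 + 0)/3 = 261397 - (-5)*(-7)/(3*2) = 261397 - 1*35/6 = 261397 - 35/6 = 1568347/6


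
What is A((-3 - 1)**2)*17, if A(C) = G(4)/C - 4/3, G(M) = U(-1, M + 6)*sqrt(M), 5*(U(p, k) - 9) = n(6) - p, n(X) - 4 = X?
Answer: 17/15 ≈ 1.1333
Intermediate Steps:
n(X) = 4 + X
U(p, k) = 11 - p/5 (U(p, k) = 9 + ((4 + 6) - p)/5 = 9 + (10 - p)/5 = 9 + (2 - p/5) = 11 - p/5)
G(M) = 56*sqrt(M)/5 (G(M) = (11 - 1/5*(-1))*sqrt(M) = (11 + 1/5)*sqrt(M) = 56*sqrt(M)/5)
A(C) = -4/3 + 112/(5*C) (A(C) = (56*sqrt(4)/5)/C - 4/3 = ((56/5)*2)/C - 4*1/3 = 112/(5*C) - 4/3 = -4/3 + 112/(5*C))
A((-3 - 1)**2)*17 = (4*(84 - 5*(-3 - 1)**2)/(15*((-3 - 1)**2)))*17 = (4*(84 - 5*(-4)**2)/(15*((-4)**2)))*17 = ((4/15)*(84 - 5*16)/16)*17 = ((4/15)*(1/16)*(84 - 80))*17 = ((4/15)*(1/16)*4)*17 = (1/15)*17 = 17/15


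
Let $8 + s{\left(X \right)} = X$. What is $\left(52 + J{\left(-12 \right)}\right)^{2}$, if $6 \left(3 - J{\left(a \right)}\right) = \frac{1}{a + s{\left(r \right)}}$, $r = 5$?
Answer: $\frac{24512401}{8100} \approx 3026.2$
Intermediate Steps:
$s{\left(X \right)} = -8 + X$
$J{\left(a \right)} = 3 - \frac{1}{6 \left(-3 + a\right)}$ ($J{\left(a \right)} = 3 - \frac{1}{6 \left(a + \left(-8 + 5\right)\right)} = 3 - \frac{1}{6 \left(a - 3\right)} = 3 - \frac{1}{6 \left(-3 + a\right)}$)
$\left(52 + J{\left(-12 \right)}\right)^{2} = \left(52 + \frac{-55 + 18 \left(-12\right)}{6 \left(-3 - 12\right)}\right)^{2} = \left(52 + \frac{-55 - 216}{6 \left(-15\right)}\right)^{2} = \left(52 + \frac{1}{6} \left(- \frac{1}{15}\right) \left(-271\right)\right)^{2} = \left(52 + \frac{271}{90}\right)^{2} = \left(\frac{4951}{90}\right)^{2} = \frac{24512401}{8100}$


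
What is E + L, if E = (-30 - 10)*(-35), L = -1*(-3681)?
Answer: 5081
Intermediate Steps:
L = 3681
E = 1400 (E = -40*(-35) = 1400)
E + L = 1400 + 3681 = 5081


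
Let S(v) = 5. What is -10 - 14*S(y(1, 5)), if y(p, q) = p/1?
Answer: -80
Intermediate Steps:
y(p, q) = p (y(p, q) = p*1 = p)
-10 - 14*S(y(1, 5)) = -10 - 14*5 = -10 - 70 = -80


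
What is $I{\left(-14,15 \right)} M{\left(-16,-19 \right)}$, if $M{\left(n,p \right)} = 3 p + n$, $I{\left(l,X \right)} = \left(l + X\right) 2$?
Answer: $-146$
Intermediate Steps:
$I{\left(l,X \right)} = 2 X + 2 l$ ($I{\left(l,X \right)} = \left(X + l\right) 2 = 2 X + 2 l$)
$M{\left(n,p \right)} = n + 3 p$
$I{\left(-14,15 \right)} M{\left(-16,-19 \right)} = \left(2 \cdot 15 + 2 \left(-14\right)\right) \left(-16 + 3 \left(-19\right)\right) = \left(30 - 28\right) \left(-16 - 57\right) = 2 \left(-73\right) = -146$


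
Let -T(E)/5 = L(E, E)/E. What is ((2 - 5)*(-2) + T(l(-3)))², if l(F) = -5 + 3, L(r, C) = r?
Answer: 1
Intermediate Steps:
l(F) = -2
T(E) = -5 (T(E) = -5*E/E = -5*1 = -5)
((2 - 5)*(-2) + T(l(-3)))² = ((2 - 5)*(-2) - 5)² = (-3*(-2) - 5)² = (6 - 5)² = 1² = 1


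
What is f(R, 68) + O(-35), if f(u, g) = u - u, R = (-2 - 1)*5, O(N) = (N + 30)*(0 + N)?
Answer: 175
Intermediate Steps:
O(N) = N*(30 + N) (O(N) = (30 + N)*N = N*(30 + N))
R = -15 (R = -3*5 = -15)
f(u, g) = 0
f(R, 68) + O(-35) = 0 - 35*(30 - 35) = 0 - 35*(-5) = 0 + 175 = 175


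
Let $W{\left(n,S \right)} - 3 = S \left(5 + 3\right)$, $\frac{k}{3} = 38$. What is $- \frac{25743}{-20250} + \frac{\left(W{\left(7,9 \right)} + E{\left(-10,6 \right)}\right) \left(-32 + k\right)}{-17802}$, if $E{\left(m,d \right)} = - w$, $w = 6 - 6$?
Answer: $\frac{6180359}{6675750} \approx 0.92579$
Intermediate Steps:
$k = 114$ ($k = 3 \cdot 38 = 114$)
$w = 0$ ($w = 6 - 6 = 0$)
$E{\left(m,d \right)} = 0$ ($E{\left(m,d \right)} = \left(-1\right) 0 = 0$)
$W{\left(n,S \right)} = 3 + 8 S$ ($W{\left(n,S \right)} = 3 + S \left(5 + 3\right) = 3 + S 8 = 3 + 8 S$)
$- \frac{25743}{-20250} + \frac{\left(W{\left(7,9 \right)} + E{\left(-10,6 \right)}\right) \left(-32 + k\right)}{-17802} = - \frac{25743}{-20250} + \frac{\left(\left(3 + 8 \cdot 9\right) + 0\right) \left(-32 + 114\right)}{-17802} = \left(-25743\right) \left(- \frac{1}{20250}\right) + \left(\left(3 + 72\right) + 0\right) 82 \left(- \frac{1}{17802}\right) = \frac{8581}{6750} + \left(75 + 0\right) 82 \left(- \frac{1}{17802}\right) = \frac{8581}{6750} + 75 \cdot 82 \left(- \frac{1}{17802}\right) = \frac{8581}{6750} + 6150 \left(- \frac{1}{17802}\right) = \frac{8581}{6750} - \frac{1025}{2967} = \frac{6180359}{6675750}$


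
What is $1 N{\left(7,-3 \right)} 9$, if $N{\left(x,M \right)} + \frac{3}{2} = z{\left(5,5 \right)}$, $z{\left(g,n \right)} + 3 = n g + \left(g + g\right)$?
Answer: $\frac{549}{2} \approx 274.5$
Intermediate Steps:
$z{\left(g,n \right)} = -3 + 2 g + g n$ ($z{\left(g,n \right)} = -3 + \left(n g + \left(g + g\right)\right) = -3 + \left(g n + 2 g\right) = -3 + \left(2 g + g n\right) = -3 + 2 g + g n$)
$N{\left(x,M \right)} = \frac{61}{2}$ ($N{\left(x,M \right)} = - \frac{3}{2} + \left(-3 + 2 \cdot 5 + 5 \cdot 5\right) = - \frac{3}{2} + \left(-3 + 10 + 25\right) = - \frac{3}{2} + 32 = \frac{61}{2}$)
$1 N{\left(7,-3 \right)} 9 = 1 \cdot \frac{61}{2} \cdot 9 = \frac{61}{2} \cdot 9 = \frac{549}{2}$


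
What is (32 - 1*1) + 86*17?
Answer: 1493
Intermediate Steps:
(32 - 1*1) + 86*17 = (32 - 1) + 1462 = 31 + 1462 = 1493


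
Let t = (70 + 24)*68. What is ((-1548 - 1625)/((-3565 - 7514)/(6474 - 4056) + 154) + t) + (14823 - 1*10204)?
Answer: 1323508303/120431 ≈ 10990.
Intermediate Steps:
t = 6392 (t = 94*68 = 6392)
((-1548 - 1625)/((-3565 - 7514)/(6474 - 4056) + 154) + t) + (14823 - 1*10204) = ((-1548 - 1625)/((-3565 - 7514)/(6474 - 4056) + 154) + 6392) + (14823 - 1*10204) = (-3173/(-11079/2418 + 154) + 6392) + (14823 - 10204) = (-3173/(-11079*1/2418 + 154) + 6392) + 4619 = (-3173/(-3693/806 + 154) + 6392) + 4619 = (-3173/120431/806 + 6392) + 4619 = (-3173*806/120431 + 6392) + 4619 = (-2557438/120431 + 6392) + 4619 = 767237514/120431 + 4619 = 1323508303/120431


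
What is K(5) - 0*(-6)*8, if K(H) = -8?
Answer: -8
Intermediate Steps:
K(5) - 0*(-6)*8 = -8 - 0*(-6)*8 = -8 - 0*8 = -8 - 1*0 = -8 + 0 = -8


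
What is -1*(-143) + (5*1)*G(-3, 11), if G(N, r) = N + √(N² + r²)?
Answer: 128 + 5*√130 ≈ 185.01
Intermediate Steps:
-1*(-143) + (5*1)*G(-3, 11) = -1*(-143) + (5*1)*(-3 + √((-3)² + 11²)) = 143 + 5*(-3 + √(9 + 121)) = 143 + 5*(-3 + √130) = 143 + (-15 + 5*√130) = 128 + 5*√130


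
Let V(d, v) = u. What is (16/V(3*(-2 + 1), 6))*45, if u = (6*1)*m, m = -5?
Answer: -24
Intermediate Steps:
u = -30 (u = (6*1)*(-5) = 6*(-5) = -30)
V(d, v) = -30
(16/V(3*(-2 + 1), 6))*45 = (16/(-30))*45 = (16*(-1/30))*45 = -8/15*45 = -24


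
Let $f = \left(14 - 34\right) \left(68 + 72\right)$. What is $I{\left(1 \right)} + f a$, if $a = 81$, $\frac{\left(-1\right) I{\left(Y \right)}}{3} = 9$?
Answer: $-226827$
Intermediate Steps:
$I{\left(Y \right)} = -27$ ($I{\left(Y \right)} = \left(-3\right) 9 = -27$)
$f = -2800$ ($f = \left(-20\right) 140 = -2800$)
$I{\left(1 \right)} + f a = -27 - 226800 = -226827$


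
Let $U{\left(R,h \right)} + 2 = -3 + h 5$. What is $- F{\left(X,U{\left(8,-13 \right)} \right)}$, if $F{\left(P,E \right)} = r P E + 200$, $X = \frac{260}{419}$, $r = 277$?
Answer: $\frac{4957600}{419} \approx 11832.0$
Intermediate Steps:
$U{\left(R,h \right)} = -5 + 5 h$ ($U{\left(R,h \right)} = -2 + \left(-3 + h 5\right) = -2 + \left(-3 + 5 h\right) = -5 + 5 h$)
$X = \frac{260}{419}$ ($X = 260 \cdot \frac{1}{419} = \frac{260}{419} \approx 0.62053$)
$F{\left(P,E \right)} = 200 + 277 E P$ ($F{\left(P,E \right)} = 277 P E + 200 = 277 E P + 200 = 200 + 277 E P$)
$- F{\left(X,U{\left(8,-13 \right)} \right)} = - (200 + 277 \left(-5 + 5 \left(-13\right)\right) \frac{260}{419}) = - (200 + 277 \left(-5 - 65\right) \frac{260}{419}) = - (200 + 277 \left(-70\right) \frac{260}{419}) = - (200 - \frac{5041400}{419}) = \left(-1\right) \left(- \frac{4957600}{419}\right) = \frac{4957600}{419}$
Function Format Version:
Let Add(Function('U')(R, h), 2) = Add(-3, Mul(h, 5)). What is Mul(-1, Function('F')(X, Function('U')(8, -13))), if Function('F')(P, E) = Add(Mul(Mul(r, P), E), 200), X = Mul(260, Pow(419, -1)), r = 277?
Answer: Rational(4957600, 419) ≈ 11832.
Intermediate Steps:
Function('U')(R, h) = Add(-5, Mul(5, h)) (Function('U')(R, h) = Add(-2, Add(-3, Mul(h, 5))) = Add(-2, Add(-3, Mul(5, h))) = Add(-5, Mul(5, h)))
X = Rational(260, 419) (X = Mul(260, Rational(1, 419)) = Rational(260, 419) ≈ 0.62053)
Function('F')(P, E) = Add(200, Mul(277, E, P)) (Function('F')(P, E) = Add(Mul(Mul(277, P), E), 200) = Add(Mul(277, E, P), 200) = Add(200, Mul(277, E, P)))
Mul(-1, Function('F')(X, Function('U')(8, -13))) = Mul(-1, Add(200, Mul(277, Add(-5, Mul(5, -13)), Rational(260, 419)))) = Mul(-1, Add(200, Mul(277, Add(-5, -65), Rational(260, 419)))) = Mul(-1, Add(200, Mul(277, -70, Rational(260, 419)))) = Mul(-1, Add(200, Rational(-5041400, 419))) = Mul(-1, Rational(-4957600, 419)) = Rational(4957600, 419)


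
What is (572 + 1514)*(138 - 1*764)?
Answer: -1305836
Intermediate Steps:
(572 + 1514)*(138 - 1*764) = 2086*(138 - 764) = 2086*(-626) = -1305836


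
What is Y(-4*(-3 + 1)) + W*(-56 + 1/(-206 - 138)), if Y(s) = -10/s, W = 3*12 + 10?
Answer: -221655/86 ≈ -2577.4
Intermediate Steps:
W = 46 (W = 36 + 10 = 46)
Y(-4*(-3 + 1)) + W*(-56 + 1/(-206 - 138)) = -10*(-1/(4*(-3 + 1))) + 46*(-56 + 1/(-206 - 138)) = -10/((-4*(-2))) + 46*(-56 + 1/(-344)) = -10/8 + 46*(-56 - 1/344) = -10*1/8 + 46*(-19265/344) = -5/4 - 443095/172 = -221655/86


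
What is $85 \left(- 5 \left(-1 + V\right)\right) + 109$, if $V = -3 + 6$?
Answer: $-741$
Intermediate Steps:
$V = 3$
$85 \left(- 5 \left(-1 + V\right)\right) + 109 = 85 \left(- 5 \left(-1 + 3\right)\right) + 109 = 85 \left(\left(-5\right) 2\right) + 109 = 85 \left(-10\right) + 109 = -850 + 109 = -741$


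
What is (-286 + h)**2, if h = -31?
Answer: 100489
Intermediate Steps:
(-286 + h)**2 = (-286 - 31)**2 = (-317)**2 = 100489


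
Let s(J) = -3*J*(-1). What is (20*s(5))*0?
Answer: 0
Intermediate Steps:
s(J) = 3*J
(20*s(5))*0 = (20*(3*5))*0 = (20*15)*0 = 300*0 = 0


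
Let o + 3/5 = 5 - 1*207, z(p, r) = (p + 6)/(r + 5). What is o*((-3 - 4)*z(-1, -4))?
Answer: 7091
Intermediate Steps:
z(p, r) = (6 + p)/(5 + r)
o = -1013/5 (o = -⅗ + (5 - 1*207) = -⅗ + (5 - 207) = -⅗ - 202 = -1013/5 ≈ -202.60)
o*((-3 - 4)*z(-1, -4)) = -1013*(-3 - 4)*(6 - 1)/(5 - 4)/5 = -(-7091)*5/1/5 = -(-7091)*1*5/5 = -(-7091)*5/5 = -1013/5*(-35) = 7091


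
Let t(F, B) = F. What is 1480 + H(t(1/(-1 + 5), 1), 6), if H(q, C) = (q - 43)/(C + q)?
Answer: 36829/25 ≈ 1473.2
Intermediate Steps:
H(q, C) = (-43 + q)/(C + q)
1480 + H(t(1/(-1 + 5), 1), 6) = 1480 + (-43 + 1/(-1 + 5))/(6 + 1/(-1 + 5)) = 1480 + (-43 + 1/4)/(6 + 1/4) = 1480 + (-43 + ¼)/(6 + ¼) = 1480 - 171/4/(25/4) = 1480 + (4/25)*(-171/4) = 1480 - 171/25 = 36829/25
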